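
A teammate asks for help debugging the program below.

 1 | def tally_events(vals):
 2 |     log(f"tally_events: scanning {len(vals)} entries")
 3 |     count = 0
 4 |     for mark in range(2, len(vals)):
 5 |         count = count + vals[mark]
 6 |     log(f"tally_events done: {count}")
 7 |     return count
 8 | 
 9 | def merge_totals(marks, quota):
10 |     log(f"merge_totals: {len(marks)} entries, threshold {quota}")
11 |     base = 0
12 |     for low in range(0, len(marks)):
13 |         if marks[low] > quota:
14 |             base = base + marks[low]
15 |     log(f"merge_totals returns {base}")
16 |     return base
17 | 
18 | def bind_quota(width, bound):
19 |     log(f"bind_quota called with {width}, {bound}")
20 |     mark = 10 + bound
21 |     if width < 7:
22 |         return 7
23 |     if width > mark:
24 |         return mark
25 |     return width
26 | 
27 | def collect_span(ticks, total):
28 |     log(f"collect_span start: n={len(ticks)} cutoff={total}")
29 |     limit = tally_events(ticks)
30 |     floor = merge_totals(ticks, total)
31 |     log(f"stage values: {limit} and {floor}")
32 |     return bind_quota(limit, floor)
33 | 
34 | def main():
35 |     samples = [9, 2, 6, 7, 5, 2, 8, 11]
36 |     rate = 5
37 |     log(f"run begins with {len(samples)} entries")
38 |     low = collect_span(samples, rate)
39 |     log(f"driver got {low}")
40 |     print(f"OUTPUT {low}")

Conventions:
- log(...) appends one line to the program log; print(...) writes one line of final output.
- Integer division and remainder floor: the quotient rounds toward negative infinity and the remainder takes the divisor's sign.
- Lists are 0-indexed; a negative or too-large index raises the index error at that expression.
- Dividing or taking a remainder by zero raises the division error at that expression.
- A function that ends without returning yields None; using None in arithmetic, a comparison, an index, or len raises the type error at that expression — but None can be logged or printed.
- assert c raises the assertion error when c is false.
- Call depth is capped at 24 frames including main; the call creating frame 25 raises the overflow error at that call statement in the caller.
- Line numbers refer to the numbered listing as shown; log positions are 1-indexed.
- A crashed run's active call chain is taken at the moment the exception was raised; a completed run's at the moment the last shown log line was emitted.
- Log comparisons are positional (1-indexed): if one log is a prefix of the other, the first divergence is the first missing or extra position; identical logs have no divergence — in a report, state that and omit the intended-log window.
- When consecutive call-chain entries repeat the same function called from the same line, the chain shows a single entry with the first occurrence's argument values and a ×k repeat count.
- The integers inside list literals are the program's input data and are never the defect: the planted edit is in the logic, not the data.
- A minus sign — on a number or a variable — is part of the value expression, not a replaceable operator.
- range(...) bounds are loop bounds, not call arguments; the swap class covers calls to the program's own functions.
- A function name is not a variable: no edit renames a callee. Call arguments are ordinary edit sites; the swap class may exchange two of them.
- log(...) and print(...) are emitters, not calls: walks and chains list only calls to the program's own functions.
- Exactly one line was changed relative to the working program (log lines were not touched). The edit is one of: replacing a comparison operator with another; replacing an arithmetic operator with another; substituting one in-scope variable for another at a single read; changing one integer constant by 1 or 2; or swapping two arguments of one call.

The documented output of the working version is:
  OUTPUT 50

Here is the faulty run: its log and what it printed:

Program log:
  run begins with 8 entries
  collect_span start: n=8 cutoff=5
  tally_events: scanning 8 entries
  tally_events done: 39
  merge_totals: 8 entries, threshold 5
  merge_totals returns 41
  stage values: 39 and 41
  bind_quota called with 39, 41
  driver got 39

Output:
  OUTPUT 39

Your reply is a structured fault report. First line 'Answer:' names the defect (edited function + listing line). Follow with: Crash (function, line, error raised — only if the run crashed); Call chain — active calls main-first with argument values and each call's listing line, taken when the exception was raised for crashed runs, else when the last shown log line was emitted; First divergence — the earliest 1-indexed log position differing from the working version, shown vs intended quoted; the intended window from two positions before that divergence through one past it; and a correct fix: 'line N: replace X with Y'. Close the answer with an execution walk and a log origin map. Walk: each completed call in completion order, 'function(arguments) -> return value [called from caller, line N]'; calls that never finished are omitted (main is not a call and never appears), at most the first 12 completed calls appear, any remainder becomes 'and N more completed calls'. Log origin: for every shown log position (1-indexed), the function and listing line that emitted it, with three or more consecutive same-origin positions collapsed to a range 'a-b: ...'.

Answer: the defect is in tally_events at line 4.
Core observation: Log line 4 is where behavior first shows: 'tally_events done: 39' appears instead of 'tally_events done: 50'.
Call chain: main.
First divergence: position 4 — the shown line 'tally_events done: 39' should read 'tally_events done: 50'.
Intended log window:
  2: collect_span start: n=8 cutoff=5
  3: tally_events: scanning 8 entries
  4: tally_events done: 50
  5: merge_totals: 8 entries, threshold 5
Execution walk:
  tally_events([9, 2, 6, 7, 5, 2, 8, 11]) -> 39  [called from collect_span, line 29]
  merge_totals([9, 2, 6, 7, 5, 2, 8, 11], 5) -> 41  [called from collect_span, line 30]
  bind_quota(39, 41) -> 39  [called from collect_span, line 32]
  collect_span([9, 2, 6, 7, 5, 2, 8, 11], 5) -> 39  [called from main, line 38]
Log origin:
  1: logged in main at line 37
  2: logged in collect_span at line 28
  3: logged in tally_events at line 2
  4: logged in tally_events at line 6
  5: logged in merge_totals at line 10
  6: logged in merge_totals at line 15
  7: logged in collect_span at line 31
  8: logged in bind_quota at line 19
  9: logged in main at line 39
A correct fix: line 4: replace `2` with `0`.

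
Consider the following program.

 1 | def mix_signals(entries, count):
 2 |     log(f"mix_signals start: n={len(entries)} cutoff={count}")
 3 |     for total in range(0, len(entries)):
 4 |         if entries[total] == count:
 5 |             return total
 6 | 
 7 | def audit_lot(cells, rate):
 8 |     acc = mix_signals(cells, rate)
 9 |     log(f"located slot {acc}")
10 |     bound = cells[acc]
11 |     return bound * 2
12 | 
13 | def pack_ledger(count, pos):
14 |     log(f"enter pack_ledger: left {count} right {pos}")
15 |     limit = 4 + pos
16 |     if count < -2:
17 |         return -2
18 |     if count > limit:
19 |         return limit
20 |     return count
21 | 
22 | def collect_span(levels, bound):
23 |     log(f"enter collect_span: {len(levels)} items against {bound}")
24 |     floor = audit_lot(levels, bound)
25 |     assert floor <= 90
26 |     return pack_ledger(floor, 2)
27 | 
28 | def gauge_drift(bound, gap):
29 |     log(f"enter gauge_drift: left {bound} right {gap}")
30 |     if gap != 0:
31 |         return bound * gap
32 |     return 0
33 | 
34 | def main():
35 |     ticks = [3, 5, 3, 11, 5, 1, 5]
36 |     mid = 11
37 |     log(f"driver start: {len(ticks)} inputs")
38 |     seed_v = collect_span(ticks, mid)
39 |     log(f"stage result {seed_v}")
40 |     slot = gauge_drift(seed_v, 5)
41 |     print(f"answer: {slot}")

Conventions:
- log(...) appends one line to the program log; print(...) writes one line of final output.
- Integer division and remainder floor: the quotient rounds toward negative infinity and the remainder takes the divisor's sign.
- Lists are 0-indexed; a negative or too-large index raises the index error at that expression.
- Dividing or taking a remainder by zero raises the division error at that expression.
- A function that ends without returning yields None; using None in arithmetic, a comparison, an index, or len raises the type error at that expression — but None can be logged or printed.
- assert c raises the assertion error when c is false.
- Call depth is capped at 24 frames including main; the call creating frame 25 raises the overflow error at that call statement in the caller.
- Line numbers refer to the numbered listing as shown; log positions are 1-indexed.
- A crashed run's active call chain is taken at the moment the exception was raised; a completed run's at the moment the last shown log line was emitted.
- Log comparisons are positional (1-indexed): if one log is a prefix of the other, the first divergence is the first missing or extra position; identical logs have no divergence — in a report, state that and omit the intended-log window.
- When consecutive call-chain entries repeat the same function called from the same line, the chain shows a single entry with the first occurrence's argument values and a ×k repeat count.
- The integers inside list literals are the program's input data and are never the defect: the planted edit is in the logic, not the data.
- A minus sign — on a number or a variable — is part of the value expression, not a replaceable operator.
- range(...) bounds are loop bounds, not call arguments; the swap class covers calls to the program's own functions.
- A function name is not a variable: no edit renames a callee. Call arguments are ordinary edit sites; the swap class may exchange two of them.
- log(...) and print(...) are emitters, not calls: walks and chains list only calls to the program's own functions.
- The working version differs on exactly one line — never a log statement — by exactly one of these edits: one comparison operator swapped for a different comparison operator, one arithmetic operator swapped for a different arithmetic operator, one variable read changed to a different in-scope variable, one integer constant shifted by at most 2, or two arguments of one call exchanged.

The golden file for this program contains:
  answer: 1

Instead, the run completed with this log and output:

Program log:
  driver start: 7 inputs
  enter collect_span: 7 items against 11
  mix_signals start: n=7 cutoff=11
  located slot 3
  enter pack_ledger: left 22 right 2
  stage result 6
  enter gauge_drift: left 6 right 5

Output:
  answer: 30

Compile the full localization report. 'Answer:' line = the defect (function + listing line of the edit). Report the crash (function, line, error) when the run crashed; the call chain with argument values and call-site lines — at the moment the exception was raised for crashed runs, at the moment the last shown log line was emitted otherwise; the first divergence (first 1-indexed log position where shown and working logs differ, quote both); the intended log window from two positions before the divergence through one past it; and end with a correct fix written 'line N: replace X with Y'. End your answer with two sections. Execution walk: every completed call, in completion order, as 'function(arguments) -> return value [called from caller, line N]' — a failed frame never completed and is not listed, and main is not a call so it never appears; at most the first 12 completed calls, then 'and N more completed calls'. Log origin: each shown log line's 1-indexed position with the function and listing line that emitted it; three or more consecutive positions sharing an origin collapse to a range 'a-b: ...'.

Answer: the defect is in gauge_drift at line 31.
The tell: Nothing in the log betrays the bug — only the output does.
Call chain: main -> gauge_drift(6, 5) (called at line 40).
First divergence: there is none — every log position agrees.
Execution walk:
  mix_signals([3, 5, 3, 11, 5, 1, 5], 11) -> 3  [called from audit_lot, line 8]
  audit_lot([3, 5, 3, 11, 5, 1, 5], 11) -> 22  [called from collect_span, line 24]
  pack_ledger(22, 2) -> 6  [called from collect_span, line 26]
  collect_span([3, 5, 3, 11, 5, 1, 5], 11) -> 6  [called from main, line 38]
  gauge_drift(6, 5) -> 30  [called from main, line 40]
Log origin:
  1 — main, line 37
  2 — collect_span, line 23
  3 — mix_signals, line 2
  4 — audit_lot, line 9
  5 — pack_ledger, line 14
  6 — main, line 39
  7 — gauge_drift, line 29
A correct fix: line 31: replace `*` with `//`.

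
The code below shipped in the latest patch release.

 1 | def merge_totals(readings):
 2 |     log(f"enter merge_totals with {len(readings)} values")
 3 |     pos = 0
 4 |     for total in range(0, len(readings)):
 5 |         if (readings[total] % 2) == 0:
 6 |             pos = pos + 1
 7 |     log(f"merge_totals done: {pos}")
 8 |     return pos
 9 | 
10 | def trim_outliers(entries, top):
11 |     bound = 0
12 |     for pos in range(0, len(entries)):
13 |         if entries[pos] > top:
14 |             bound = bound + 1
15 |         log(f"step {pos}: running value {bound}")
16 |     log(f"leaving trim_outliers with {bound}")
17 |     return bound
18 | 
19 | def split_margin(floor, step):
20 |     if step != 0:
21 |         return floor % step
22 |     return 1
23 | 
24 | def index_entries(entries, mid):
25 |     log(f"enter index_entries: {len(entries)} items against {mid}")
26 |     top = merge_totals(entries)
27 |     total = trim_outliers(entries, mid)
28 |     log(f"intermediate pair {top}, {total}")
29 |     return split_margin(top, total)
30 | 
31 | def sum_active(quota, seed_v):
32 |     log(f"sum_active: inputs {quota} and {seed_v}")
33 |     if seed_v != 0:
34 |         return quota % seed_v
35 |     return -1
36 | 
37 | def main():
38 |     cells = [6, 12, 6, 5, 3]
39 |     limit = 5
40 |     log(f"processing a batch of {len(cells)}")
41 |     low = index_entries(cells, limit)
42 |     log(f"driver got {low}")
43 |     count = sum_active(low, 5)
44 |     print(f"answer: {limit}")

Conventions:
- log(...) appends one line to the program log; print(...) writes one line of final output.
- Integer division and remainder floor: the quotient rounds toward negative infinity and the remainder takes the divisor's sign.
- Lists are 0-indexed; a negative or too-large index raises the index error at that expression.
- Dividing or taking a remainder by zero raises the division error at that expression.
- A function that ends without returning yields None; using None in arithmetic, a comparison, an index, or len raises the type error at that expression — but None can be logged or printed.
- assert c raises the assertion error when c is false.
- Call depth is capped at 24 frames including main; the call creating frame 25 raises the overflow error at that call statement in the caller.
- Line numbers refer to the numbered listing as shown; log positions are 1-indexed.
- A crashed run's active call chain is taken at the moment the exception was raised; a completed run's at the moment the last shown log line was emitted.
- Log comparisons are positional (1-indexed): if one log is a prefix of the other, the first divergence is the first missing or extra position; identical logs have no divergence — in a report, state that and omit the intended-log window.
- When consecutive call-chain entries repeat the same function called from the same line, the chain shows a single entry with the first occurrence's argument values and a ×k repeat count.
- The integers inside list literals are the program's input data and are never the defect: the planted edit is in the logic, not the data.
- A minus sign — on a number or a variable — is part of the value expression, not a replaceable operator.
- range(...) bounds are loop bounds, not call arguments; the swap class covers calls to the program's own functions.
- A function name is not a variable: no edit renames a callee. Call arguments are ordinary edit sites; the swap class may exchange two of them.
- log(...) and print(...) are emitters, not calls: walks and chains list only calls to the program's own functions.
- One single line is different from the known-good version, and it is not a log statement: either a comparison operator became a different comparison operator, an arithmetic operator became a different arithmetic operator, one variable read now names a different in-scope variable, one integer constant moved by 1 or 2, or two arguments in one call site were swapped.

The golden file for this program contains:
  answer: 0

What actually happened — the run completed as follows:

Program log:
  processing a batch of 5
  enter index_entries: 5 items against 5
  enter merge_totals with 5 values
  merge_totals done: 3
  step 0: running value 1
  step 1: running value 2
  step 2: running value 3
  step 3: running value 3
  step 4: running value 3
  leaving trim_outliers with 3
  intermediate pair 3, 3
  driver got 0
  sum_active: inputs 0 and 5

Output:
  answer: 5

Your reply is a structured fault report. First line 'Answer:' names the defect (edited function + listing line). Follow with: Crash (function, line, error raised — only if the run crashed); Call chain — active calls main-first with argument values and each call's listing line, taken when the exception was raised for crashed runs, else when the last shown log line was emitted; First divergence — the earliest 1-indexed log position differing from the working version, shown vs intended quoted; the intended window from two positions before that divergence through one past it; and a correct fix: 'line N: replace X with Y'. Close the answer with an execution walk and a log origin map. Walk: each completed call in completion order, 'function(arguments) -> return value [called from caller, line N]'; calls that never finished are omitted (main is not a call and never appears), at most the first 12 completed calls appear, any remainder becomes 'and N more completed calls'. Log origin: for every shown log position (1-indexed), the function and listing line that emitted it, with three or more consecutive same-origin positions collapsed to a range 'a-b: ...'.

Answer: the defect is in main at line 44.
The tell: The logs agree in full; only the final output differs.
Call chain: main -> sum_active(0, 5) (called at line 43).
First divergence: none; the two logs match at every position.
Execution walk:
  merge_totals([6, 12, 6, 5, 3]) -> 3  [called from index_entries, line 26]
  trim_outliers([6, 12, 6, 5, 3], 5) -> 3  [called from index_entries, line 27]
  split_margin(3, 3) -> 0  [called from index_entries, line 29]
  index_entries([6, 12, 6, 5, 3], 5) -> 0  [called from main, line 41]
  sum_active(0, 5) -> 0  [called from main, line 43]
Origin of each log line:
  1: logged in main at line 40
  2: logged in index_entries at line 25
  3: logged in merge_totals at line 2
  4: logged in merge_totals at line 7
  5-9: logged in trim_outliers at line 15
  10: logged in trim_outliers at line 16
  11: logged in index_entries at line 28
  12: logged in main at line 42
  13: logged in sum_active at line 32
A correct fix: line 44: replace `limit` with `count`.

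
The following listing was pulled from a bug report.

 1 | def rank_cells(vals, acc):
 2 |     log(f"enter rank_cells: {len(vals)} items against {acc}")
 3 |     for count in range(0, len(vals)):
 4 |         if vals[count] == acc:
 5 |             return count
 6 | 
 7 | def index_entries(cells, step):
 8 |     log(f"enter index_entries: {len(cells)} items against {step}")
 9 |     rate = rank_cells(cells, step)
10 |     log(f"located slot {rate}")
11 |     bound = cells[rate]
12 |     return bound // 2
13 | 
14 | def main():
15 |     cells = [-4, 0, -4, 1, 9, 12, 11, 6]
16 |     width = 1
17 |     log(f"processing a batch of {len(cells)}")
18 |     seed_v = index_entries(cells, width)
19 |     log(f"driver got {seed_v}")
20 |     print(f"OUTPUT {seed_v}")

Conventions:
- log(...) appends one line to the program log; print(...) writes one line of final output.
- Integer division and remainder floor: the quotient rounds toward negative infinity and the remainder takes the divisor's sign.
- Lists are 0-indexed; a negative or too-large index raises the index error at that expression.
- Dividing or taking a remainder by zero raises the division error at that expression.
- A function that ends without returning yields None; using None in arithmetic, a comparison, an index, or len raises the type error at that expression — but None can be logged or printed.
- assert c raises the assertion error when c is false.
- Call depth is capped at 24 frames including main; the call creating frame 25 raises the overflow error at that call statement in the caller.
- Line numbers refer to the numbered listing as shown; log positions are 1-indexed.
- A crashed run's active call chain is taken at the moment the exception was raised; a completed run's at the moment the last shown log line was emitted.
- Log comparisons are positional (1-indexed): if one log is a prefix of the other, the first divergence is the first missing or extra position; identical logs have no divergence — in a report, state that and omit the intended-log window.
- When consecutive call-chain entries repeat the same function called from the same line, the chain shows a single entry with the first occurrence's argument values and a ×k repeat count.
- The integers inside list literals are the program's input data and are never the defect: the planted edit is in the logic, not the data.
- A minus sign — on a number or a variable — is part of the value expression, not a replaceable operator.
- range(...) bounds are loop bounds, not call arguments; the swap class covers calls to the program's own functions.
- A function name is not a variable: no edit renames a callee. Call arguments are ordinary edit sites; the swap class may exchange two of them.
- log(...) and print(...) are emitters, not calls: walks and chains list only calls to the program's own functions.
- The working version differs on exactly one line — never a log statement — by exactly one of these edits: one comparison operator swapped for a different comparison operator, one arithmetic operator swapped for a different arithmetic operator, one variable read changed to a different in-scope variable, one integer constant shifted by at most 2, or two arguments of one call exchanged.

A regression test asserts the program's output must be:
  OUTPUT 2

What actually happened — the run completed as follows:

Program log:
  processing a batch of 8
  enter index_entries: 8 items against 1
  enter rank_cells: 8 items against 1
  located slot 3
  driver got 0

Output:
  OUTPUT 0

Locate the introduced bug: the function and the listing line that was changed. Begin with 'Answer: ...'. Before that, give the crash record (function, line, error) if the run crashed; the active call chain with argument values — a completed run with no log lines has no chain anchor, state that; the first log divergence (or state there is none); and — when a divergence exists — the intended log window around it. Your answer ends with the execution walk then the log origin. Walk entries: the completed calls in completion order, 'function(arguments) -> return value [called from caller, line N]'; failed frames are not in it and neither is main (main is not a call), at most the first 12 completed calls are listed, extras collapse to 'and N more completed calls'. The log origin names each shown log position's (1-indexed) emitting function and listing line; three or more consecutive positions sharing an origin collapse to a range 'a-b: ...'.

Answer: the defect is in index_entries at line 12.
Key fact: Log line 5 is where behavior first shows: 'driver got 0' appears instead of 'driver got 2'.
Call chain: main.
First divergence: position 5 — shown 'driver got 0', intended 'driver got 2'.
Intended log window:
  3: enter rank_cells: 8 items against 1
  4: located slot 3
  5: driver got 2
Execution walk:
  rank_cells([-4, 0, -4, 1, 9, 12, 11, 6], 1) -> 3  [called from index_entries, line 9]
  index_entries([-4, 0, -4, 1, 9, 12, 11, 6], 1) -> 0  [called from main, line 18]
Log line origins:
  1 — main, line 17
  2 — index_entries, line 8
  3 — rank_cells, line 2
  4 — index_entries, line 10
  5 — main, line 19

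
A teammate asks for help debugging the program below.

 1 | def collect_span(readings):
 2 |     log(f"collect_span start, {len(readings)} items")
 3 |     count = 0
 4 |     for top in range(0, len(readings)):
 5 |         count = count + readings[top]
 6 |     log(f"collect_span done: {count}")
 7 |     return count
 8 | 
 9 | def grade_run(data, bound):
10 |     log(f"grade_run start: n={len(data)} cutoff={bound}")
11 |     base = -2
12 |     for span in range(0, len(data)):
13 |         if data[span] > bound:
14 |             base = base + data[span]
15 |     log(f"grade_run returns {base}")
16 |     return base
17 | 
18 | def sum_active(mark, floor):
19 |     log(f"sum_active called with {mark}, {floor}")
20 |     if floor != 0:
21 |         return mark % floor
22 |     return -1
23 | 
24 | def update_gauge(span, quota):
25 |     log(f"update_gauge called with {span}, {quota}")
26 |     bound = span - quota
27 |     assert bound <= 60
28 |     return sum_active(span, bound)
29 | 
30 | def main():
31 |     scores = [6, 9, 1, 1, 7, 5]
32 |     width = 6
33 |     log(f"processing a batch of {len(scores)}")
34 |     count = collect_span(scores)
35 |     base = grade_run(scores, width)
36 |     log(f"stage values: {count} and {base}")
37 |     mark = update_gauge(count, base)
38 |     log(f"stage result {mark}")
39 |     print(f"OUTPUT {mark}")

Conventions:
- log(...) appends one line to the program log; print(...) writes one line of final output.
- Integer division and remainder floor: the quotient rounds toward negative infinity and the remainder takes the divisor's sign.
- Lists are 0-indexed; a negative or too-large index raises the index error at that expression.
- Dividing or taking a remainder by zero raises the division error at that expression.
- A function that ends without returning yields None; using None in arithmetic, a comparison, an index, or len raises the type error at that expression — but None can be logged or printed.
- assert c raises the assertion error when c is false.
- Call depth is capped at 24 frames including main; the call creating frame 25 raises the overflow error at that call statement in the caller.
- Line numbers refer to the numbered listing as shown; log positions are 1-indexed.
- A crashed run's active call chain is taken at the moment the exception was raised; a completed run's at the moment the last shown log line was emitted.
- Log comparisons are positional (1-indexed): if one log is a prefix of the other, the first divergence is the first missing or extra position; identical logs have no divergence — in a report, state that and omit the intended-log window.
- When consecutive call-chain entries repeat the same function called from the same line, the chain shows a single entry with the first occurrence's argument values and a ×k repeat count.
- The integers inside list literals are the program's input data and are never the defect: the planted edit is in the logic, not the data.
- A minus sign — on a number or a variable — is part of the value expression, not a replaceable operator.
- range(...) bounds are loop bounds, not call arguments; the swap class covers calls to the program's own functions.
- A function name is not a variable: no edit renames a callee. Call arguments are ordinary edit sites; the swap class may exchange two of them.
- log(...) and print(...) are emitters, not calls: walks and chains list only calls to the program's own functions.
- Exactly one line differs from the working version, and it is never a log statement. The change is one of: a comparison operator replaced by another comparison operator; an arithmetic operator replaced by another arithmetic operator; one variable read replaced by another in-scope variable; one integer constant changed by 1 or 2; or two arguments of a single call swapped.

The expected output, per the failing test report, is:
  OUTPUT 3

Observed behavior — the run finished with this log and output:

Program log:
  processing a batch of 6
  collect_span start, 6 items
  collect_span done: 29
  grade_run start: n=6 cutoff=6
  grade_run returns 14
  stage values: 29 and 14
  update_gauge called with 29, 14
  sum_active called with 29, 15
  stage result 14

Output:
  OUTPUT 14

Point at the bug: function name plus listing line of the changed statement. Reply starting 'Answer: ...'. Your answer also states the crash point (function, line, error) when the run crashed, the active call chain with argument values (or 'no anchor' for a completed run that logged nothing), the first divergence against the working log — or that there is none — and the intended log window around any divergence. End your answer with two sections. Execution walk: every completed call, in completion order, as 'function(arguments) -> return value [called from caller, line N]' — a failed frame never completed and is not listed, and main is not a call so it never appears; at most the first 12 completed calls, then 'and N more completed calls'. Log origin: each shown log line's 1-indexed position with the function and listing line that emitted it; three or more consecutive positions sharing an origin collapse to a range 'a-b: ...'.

Answer: the defect is in grade_run at line 11.
The tell: The earliest visible damage is log position 5 — 'grade_run returns 14' rather than the intended 'grade_run returns 16'.
Call chain: main.
First divergence: position 5 — the shown line 'grade_run returns 14' should read 'grade_run returns 16'.
Intended log window:
  3: collect_span done: 29
  4: grade_run start: n=6 cutoff=6
  5: grade_run returns 16
  6: stage values: 29 and 16
Execution walk:
  collect_span([6, 9, 1, 1, 7, 5]) -> 29  [called from main, line 34]
  grade_run([6, 9, 1, 1, 7, 5], 6) -> 14  [called from main, line 35]
  sum_active(29, 15) -> 14  [called from update_gauge, line 28]
  update_gauge(29, 14) -> 14  [called from main, line 37]
Origin of each log line:
  1: from main, line 33
  2: from collect_span, line 2
  3: from collect_span, line 6
  4: from grade_run, line 10
  5: from grade_run, line 15
  6: from main, line 36
  7: from update_gauge, line 25
  8: from sum_active, line 19
  9: from main, line 38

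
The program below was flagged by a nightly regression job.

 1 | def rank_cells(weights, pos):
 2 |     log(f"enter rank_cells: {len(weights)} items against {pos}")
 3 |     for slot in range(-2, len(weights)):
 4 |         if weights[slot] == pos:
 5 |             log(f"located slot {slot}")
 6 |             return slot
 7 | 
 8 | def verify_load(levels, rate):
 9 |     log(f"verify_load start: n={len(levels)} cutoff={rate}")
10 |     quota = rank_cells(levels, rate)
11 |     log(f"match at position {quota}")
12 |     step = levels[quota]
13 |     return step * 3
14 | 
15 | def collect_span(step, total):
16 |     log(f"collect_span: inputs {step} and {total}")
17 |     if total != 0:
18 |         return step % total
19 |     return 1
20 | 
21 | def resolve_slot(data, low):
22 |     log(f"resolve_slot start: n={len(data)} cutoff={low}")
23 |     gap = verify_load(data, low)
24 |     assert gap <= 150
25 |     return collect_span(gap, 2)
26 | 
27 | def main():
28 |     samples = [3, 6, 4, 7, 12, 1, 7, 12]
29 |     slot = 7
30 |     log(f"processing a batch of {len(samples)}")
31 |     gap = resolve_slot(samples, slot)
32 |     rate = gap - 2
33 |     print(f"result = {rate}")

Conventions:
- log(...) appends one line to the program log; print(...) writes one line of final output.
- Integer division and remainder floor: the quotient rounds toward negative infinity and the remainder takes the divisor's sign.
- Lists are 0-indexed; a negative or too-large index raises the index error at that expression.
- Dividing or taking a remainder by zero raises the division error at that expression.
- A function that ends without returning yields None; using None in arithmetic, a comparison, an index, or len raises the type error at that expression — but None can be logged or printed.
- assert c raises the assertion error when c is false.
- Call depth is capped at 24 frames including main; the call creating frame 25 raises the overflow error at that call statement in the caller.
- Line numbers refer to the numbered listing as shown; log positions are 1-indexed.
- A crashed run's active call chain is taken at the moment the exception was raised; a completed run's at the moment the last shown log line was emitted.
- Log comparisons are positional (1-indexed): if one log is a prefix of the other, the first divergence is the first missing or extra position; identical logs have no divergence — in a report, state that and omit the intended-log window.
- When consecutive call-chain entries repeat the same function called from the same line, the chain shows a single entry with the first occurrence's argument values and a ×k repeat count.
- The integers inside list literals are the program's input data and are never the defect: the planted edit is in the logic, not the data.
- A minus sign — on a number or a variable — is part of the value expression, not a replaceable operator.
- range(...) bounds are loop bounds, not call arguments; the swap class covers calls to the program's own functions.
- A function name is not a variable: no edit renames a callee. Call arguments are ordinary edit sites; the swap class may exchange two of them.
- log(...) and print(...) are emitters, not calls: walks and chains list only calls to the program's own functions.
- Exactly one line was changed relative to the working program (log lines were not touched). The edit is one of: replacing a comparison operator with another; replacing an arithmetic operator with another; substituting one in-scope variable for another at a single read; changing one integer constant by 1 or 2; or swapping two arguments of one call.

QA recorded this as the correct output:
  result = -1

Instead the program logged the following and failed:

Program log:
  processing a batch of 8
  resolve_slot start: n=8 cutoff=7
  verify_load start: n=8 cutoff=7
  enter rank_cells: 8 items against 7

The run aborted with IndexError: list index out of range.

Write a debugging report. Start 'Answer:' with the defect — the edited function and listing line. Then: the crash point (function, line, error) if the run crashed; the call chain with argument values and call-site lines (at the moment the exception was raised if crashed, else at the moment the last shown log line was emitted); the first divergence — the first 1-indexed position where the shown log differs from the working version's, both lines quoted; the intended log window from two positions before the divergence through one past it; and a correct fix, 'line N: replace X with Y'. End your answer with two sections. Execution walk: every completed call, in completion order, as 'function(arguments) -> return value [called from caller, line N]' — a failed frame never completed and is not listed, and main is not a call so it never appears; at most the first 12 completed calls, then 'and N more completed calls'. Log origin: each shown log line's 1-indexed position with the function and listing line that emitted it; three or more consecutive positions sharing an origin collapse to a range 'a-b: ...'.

Answer: the defect is in rank_cells at line 3.
Key observation: A complete run would log 'located slot 3' next, but this one stopped at 4 lines.
Crash: rank_cells, line 4, IndexError.
Call chain: main -> resolve_slot([3, 6, 4, 7, 12, 1, 7, 12], 7) (called at line 31) -> verify_load([3, 6, 4, 7, 12, 1, 7, 12], 7) (called at line 23) -> rank_cells([3, 6, 4, 7, 12, 1, 7, 12], 7) (called at line 10).
First divergence: position 5 — the faulty run's log ends after 4 lines; the working version continues with 'located slot 3'.
Intended log window:
  3: verify_load start: n=8 cutoff=7
  4: enter rank_cells: 8 items against 7
  5: located slot 3
  6: match at position 3
Execution walk:
  (no call completed)
Log origin:
  1: from main, line 30
  2: from resolve_slot, line 22
  3: from verify_load, line 9
  4: from rank_cells, line 2
A correct fix: line 3: replace `-2` with `0`.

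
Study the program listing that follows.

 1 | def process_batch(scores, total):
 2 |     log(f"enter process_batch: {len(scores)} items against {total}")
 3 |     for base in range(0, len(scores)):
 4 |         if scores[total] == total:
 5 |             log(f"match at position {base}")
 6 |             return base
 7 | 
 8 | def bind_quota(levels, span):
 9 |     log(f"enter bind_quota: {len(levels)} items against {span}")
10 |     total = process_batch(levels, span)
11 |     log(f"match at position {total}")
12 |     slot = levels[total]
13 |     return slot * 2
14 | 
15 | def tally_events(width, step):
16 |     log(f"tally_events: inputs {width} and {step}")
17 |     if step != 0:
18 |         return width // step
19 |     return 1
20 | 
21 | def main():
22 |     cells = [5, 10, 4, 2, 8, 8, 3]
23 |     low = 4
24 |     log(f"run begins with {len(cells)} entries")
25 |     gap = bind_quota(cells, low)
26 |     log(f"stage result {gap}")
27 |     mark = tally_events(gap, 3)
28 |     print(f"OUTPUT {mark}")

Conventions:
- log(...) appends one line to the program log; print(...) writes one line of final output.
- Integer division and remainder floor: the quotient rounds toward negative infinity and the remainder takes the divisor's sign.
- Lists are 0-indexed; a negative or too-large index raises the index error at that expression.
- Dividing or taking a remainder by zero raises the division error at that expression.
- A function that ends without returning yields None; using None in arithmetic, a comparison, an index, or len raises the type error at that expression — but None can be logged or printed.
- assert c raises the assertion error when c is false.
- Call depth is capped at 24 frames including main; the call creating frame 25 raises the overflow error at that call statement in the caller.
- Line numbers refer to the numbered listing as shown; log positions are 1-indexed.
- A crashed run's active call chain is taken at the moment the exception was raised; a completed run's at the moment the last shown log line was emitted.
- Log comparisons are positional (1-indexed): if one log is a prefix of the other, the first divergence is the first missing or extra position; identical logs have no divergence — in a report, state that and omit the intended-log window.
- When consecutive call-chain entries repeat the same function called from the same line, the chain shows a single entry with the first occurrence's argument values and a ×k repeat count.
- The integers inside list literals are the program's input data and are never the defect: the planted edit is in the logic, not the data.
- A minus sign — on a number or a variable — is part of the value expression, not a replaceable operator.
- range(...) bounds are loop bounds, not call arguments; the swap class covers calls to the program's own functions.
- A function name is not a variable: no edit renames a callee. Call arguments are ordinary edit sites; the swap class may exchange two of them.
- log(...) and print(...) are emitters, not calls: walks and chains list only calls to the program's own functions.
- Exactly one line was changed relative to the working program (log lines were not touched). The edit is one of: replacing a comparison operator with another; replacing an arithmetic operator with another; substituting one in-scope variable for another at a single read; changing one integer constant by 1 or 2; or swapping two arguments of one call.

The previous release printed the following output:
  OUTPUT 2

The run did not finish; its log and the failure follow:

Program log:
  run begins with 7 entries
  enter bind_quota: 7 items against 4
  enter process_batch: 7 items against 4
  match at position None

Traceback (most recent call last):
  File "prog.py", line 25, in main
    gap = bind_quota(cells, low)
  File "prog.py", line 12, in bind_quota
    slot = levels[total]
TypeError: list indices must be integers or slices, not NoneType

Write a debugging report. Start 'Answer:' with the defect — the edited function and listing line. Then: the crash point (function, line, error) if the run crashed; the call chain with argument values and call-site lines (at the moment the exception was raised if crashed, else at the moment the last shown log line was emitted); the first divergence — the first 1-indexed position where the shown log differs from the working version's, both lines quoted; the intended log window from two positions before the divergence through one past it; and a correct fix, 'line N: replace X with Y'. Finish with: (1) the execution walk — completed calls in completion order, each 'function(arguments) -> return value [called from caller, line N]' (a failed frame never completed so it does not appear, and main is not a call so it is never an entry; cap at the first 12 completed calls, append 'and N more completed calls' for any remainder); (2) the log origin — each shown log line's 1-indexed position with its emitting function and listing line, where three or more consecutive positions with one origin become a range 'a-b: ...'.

Answer: the defect is in process_batch at line 4.
Core observation: The earliest visible damage is log position 4 — 'match at position None' rather than the intended 'match at position 2'.
Crash: bind_quota, line 12, TypeError.
Call chain: main -> bind_quota([5, 10, 4, 2, 8, 8, 3], 4) (called at line 25).
First divergence: position 4; shown 'match at position None' vs intended 'match at position 2'.
Intended log window:
  2: enter bind_quota: 7 items against 4
  3: enter process_batch: 7 items against 4
  4: match at position 2
  5: match at position 2
Execution walk:
  process_batch([5, 10, 4, 2, 8, 8, 3], 4) -> None  [called from bind_quota, line 10]
Log line origins:
  1: logged in main at line 24
  2: logged in bind_quota at line 9
  3: logged in process_batch at line 2
  4: logged in bind_quota at line 11
A correct fix: line 4: replace `scores[total]` with `scores[base]`.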